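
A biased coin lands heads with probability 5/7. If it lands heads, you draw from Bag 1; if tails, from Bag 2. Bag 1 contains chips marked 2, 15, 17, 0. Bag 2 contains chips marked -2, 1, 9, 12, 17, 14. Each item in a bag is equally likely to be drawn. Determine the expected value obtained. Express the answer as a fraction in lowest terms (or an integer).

E[X | Bag 1] = (2 + 15 + 17 + 0)/4 = 17/2
E[X | Bag 2] = (-2 + 1 + 9 + 12 + 17 + 14)/6 = 17/2
E[X] = (5/7)·17/2 + (2/7)·17/2 = 17/2

17/2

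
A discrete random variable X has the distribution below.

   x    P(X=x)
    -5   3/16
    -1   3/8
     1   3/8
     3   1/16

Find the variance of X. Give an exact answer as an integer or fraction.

E[X] = (3/16)·(-5) + (3/8)·(-1) + (3/8)·1 + (1/16)·3 = -3/4
E[X²] = (3/16)·25 + (3/8)·1 + (3/8)·1 + (1/16)·9 = 6
Var(X) = 6 − (-3/4)² = 87/16

87/16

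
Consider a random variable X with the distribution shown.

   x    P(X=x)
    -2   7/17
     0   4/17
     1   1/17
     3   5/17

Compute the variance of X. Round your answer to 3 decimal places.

4.339

E[X] = (7/17)·(-2) + (4/17)·0 + (1/17)·1 + (5/17)·3 = 2/17
E[X²] = (7/17)·4 + (4/17)·0 + (1/17)·1 + (5/17)·9 = 74/17
Var(X) = 74/17 − (2/17)² = 1254/289 ≈ 4.339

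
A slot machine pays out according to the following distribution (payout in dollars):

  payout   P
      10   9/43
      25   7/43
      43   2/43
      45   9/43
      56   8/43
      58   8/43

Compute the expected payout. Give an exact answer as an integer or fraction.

E[X] = (9/43)·10 + (7/43)·25 + (2/43)·43 + (9/43)·45 + (8/43)·56 + (8/43)·58
     = 1668/43

1668/43 dollars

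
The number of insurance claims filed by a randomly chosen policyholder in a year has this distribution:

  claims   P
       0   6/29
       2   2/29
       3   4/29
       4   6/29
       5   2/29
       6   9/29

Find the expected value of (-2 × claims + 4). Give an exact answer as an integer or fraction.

E[-2x+4] = (6/29)·4 + (2/29)·0 + (4/29)·(-2) + (6/29)·(-4) + (2/29)·(-6) + (9/29)·(-8)
     = -92/29

-92/29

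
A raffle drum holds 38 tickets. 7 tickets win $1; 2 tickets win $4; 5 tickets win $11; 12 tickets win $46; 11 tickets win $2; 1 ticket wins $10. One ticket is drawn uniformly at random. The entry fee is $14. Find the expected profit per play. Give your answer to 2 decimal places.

E[payout] = (7/38)·1 + (2/38)·4 + (5/38)·11 + (12/38)·46 + (11/38)·2 + (1/38)·10 = 327/19
Expected profit = 327/19 − 14 = 61/19 ≈ $3.21

$3.21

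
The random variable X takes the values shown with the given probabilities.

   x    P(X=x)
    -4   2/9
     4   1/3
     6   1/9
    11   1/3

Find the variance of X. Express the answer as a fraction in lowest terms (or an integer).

2462/81

E[X] = (2/9)·(-4) + (1/3)·4 + (1/9)·6 + (1/3)·11 = 43/9
E[X²] = (2/9)·16 + (1/3)·16 + (1/9)·36 + (1/3)·121 = 479/9
Var(X) = 479/9 − (43/9)² = 2462/81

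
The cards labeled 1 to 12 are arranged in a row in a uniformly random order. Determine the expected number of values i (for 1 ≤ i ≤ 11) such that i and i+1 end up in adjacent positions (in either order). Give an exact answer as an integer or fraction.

For each i ∈ {1,…,11}, let Xᵢ = 1 if i and i+1 are adjacent. P(Xᵢ=1) = 2·(12−1)!/12! = 2/12.
By linearity, E[ΣXᵢ] = (11)·(2/12) = 11/6.

11/6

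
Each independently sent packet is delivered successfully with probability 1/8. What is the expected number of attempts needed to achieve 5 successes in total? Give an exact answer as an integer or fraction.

40

By linearity (sum of 5 independent geometric waits), E[trials] = 5/p = 5/(1/8) = 40.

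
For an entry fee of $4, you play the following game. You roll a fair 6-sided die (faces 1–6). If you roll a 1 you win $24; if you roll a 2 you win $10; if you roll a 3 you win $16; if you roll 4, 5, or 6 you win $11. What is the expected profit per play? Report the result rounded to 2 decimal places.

$9.83

E[payout] = (1/6)·10 + (1/2)·11 + (1/6)·16 + (1/6)·24 = 83/6
Expected profit = 83/6 − 4 = 59/6 ≈ $9.83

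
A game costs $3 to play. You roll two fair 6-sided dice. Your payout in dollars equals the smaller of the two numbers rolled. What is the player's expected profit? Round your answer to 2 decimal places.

-$0.47

Distribution of the smaller of the two numbers rolled: 1 w.p. 11/36, 2 w.p. 1/4, 3 w.p. 7/36, 4 w.p. 5/36, 5 w.p. 1/12, 6 w.p. 1/36
E[payout] = (11/36)·1 + (1/4)·2 + (7/36)·3 + (5/36)·4 + (1/12)·5 + (1/36)·6 = 91/36
Expected profit = 91/36 − 3 = -17/36 ≈ -$0.47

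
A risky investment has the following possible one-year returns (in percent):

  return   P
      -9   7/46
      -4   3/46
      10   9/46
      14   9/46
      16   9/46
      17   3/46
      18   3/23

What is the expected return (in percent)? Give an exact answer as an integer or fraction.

222/23

E[X] = (7/46)·(-9) + (3/46)·(-4) + (9/46)·10 + (9/46)·14 + (9/46)·16 + (3/46)·17 + (3/23)·18
     = 222/23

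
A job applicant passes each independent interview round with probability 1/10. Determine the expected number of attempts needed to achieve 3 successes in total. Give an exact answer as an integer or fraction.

30

By linearity (sum of 3 independent geometric waits), E[trials] = 3/p = 3/(1/10) = 30.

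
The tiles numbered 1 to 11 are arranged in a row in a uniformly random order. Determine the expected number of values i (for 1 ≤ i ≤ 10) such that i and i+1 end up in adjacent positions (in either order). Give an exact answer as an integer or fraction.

20/11

For each i ∈ {1,…,10}, let Xᵢ = 1 if i and i+1 are adjacent. P(Xᵢ=1) = 2·(11−1)!/11! = 2/11.
By linearity, E[ΣXᵢ] = (10)·(2/11) = 20/11.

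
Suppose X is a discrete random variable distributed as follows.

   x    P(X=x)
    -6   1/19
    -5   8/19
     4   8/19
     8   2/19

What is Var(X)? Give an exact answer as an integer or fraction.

9344/361

E[X] = (1/19)·(-6) + (8/19)·(-5) + (8/19)·4 + (2/19)·8 = 2/19
E[X²] = (1/19)·36 + (8/19)·25 + (8/19)·16 + (2/19)·64 = 492/19
Var(X) = 492/19 − (2/19)² = 9344/361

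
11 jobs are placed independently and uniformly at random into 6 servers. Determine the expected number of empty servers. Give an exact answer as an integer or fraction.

48828125/60466176

Let Xⱼ=1 if server j is empty. P(Xⱼ=1) = ((6-1)/6)^11 = 48828125/362797056.
By linearity, E[#empty] = 6·48828125/362797056 = 48828125/60466176.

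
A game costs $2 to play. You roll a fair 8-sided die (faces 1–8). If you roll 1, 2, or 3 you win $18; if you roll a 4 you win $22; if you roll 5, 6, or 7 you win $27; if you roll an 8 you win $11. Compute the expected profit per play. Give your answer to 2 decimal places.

$19.00

E[payout] = (1/8)·11 + (3/8)·18 + (1/8)·22 + (3/8)·27 = 21
Expected profit = 21 − 2 = 19 ≈ $19.00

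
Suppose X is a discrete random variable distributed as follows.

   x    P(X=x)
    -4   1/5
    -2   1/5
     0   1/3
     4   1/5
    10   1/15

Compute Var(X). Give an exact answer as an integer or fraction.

3104/225

E[X] = (1/5)·(-4) + (1/5)·(-2) + (1/3)·0 + (1/5)·4 + (1/15)·10 = 4/15
E[X²] = (1/5)·16 + (1/5)·4 + (1/3)·0 + (1/5)·16 + (1/15)·100 = 208/15
Var(X) = 208/15 − (4/15)² = 3104/225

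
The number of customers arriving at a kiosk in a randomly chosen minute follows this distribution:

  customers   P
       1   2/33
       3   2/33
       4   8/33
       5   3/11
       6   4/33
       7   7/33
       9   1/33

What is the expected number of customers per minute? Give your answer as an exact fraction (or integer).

E[X] = (2/33)·1 + (2/33)·3 + (8/33)·4 + (3/11)·5 + (4/33)·6 + (7/33)·7 + (1/33)·9
     = 167/33

167/33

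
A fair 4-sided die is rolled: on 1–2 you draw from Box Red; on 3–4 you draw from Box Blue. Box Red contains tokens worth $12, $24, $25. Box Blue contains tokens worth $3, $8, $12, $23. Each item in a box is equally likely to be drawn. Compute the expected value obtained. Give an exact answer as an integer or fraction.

191/12 dollars

E[X | Box Red] = (12 + 24 + 25)/3 = 61/3
E[X | Box Blue] = (3 + 8 + 12 + 23)/4 = 23/2
E[X] = (1/2)·61/3 + (1/2)·23/2 = 191/12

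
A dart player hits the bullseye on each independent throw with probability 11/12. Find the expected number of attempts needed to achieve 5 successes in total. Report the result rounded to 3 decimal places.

5.455

By linearity (sum of 5 independent geometric waits), E[trials] = 5/p = 5/(11/12) = 60/11.
≈ 5.455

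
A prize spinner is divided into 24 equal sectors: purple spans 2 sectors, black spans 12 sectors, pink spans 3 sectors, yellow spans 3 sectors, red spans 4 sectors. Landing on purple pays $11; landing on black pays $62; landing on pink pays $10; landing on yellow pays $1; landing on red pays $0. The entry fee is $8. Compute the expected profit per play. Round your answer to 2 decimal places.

$25.29

E[payout] = (2/24)·11 + (12/24)·62 + (3/24)·10 + (3/24)·1 + (4/24)·0 = 799/24
Expected profit = 799/24 − 8 = 607/24 ≈ $25.29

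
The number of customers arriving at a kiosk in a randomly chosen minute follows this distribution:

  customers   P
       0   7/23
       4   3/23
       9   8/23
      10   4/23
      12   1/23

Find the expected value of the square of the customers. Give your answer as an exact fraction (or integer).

1240/23

E[X²] = (7/23)·0 + (3/23)·16 + (8/23)·81 + (4/23)·100 + (1/23)·144
     = 1240/23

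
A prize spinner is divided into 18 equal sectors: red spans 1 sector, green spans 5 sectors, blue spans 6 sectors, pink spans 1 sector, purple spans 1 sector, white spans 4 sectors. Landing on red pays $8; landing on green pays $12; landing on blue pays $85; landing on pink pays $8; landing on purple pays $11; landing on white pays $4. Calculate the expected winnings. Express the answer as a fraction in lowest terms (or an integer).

613/18 dollars

E[payout] = (1/18)·8 + (5/18)·12 + (6/18)·85 + (1/18)·8 + (1/18)·11 + (4/18)·4 = 613/18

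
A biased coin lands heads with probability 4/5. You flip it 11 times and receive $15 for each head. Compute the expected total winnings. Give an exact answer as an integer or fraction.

E[#heads] = 11·4/5 = 44/5 (linearity over flips).
E[winnings] = 15·44/5 = 132.

$132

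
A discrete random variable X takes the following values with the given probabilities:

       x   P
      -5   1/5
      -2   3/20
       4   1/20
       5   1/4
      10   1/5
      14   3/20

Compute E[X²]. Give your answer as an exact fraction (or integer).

1241/20

E[X²] = (1/5)·25 + (3/20)·4 + (1/20)·16 + (1/4)·25 + (1/5)·100 + (3/20)·196
     = 1241/20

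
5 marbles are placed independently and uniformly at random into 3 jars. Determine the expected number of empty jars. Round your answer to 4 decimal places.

0.3951

Let Xⱼ=1 if jar j is empty. P(Xⱼ=1) = ((3-1)/3)^5 = 32/243.
By linearity, E[#empty] = 3·32/243 = 32/81.
≈ 0.3951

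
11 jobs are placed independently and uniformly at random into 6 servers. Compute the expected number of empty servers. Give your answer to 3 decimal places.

Let Xⱼ=1 if server j is empty. P(Xⱼ=1) = ((6-1)/6)^11 = 48828125/362797056.
By linearity, E[#empty] = 6·48828125/362797056 = 48828125/60466176.
≈ 0.808

0.808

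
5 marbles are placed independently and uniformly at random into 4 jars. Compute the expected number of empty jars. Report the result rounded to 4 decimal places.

0.9492

Let Xⱼ=1 if jar j is empty. P(Xⱼ=1) = ((4-1)/4)^5 = 243/1024.
By linearity, E[#empty] = 4·243/1024 = 243/256.
≈ 0.9492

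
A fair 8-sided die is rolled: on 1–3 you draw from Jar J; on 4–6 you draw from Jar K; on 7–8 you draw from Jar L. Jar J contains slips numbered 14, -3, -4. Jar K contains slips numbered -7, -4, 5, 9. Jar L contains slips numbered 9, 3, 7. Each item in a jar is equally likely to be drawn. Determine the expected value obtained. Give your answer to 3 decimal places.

2.740

E[X | Jar J] = (14 − 3 − 4)/3 = 7/3
E[X | Jar K] = (-7 − 4 + 5 + 9)/4 = 3/4
E[X | Jar L] = (9 + 3 + 7)/3 = 19/3
E[X] = (3/8)·7/3 + (3/8)·3/4 + (1/4)·19/3 = 263/96 ≈ 2.740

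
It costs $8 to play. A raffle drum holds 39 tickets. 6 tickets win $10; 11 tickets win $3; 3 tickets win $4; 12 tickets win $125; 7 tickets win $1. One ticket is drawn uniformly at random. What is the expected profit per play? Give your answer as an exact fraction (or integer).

E[payout] = (6/39)·10 + (11/39)·3 + (3/39)·4 + (12/39)·125 + (7/39)·1 = 124/3
Expected profit = 124/3 − 8 = 100/3

100/3 dollars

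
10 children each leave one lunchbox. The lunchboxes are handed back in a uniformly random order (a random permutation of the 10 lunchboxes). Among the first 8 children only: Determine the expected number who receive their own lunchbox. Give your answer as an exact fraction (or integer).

4/5

Let Xᵢ = 1 if person i gets their own lunchbox. For each i, P(Xᵢ=1) = 1/10.
By linearity of expectation, E[X₁+…+X_8] = 8·(1/10) = 4/5.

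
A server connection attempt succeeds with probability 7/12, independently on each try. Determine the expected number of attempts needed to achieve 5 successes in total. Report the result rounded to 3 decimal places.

By linearity (sum of 5 independent geometric waits), E[trials] = 5/p = 5/(7/12) = 60/7.
≈ 8.571

8.571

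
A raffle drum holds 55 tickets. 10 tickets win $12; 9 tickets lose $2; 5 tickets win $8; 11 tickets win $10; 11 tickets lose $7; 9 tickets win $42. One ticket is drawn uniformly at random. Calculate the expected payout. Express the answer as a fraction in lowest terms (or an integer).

553/55 dollars

E[payout] = (10/55)·12 + (9/55)·(-2) + (5/55)·8 + (11/55)·10 + (11/55)·(-7) + (9/55)·42 = 553/55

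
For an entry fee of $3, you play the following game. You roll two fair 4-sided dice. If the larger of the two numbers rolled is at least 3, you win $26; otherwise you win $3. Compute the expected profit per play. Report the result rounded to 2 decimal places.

E[payout] = (1/4)·3 + (3/4)·26 = 81/4
Expected profit = 81/4 − 3 = 69/4 ≈ $17.25

$17.25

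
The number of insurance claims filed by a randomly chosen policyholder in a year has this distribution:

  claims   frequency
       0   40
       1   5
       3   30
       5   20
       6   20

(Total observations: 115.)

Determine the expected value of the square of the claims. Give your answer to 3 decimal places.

Total = 115, so P(claims=0) = 40/115, etc.
E[X²] = (8/23)·0 + (1/23)·1 + (6/23)·9 + (4/23)·25 + (4/23)·36
     = 13 ≈ 13.000

13.000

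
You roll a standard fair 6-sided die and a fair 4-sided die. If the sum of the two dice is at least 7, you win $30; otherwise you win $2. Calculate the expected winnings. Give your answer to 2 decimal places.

E[payout] = (7/12)·2 + (5/12)·30 = 41/3
≈ $13.67

$13.67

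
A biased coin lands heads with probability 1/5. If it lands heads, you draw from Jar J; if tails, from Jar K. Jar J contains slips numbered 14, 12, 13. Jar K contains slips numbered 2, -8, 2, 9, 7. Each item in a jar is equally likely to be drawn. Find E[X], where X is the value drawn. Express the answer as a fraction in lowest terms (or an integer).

113/25

E[X | Jar J] = (14 + 12 + 13)/3 = 13
E[X | Jar K] = (2 − 8 + 2 + 9 + 7)/5 = 12/5
E[X] = (1/5)·13 + (4/5)·12/5 = 113/25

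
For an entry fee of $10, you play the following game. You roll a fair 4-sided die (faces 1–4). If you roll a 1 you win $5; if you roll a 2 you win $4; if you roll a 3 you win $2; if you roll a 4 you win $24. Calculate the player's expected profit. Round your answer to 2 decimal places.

-$1.25

E[payout] = (1/4)·2 + (1/4)·4 + (1/4)·5 + (1/4)·24 = 35/4
Expected profit = 35/4 − 10 = -5/4 ≈ -$1.25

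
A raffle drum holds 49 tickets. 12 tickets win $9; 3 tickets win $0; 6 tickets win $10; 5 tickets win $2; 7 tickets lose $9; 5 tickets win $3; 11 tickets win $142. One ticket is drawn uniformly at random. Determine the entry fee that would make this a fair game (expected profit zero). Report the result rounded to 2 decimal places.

$34.53

E[payout] = (12/49)·9 + (3/49)·0 + (6/49)·10 + (5/49)·2 + (7/49)·(-9) + (5/49)·3 + (11/49)·142 = 1692/49
Fair fee = E[payout] = 1692/49 ≈ $34.53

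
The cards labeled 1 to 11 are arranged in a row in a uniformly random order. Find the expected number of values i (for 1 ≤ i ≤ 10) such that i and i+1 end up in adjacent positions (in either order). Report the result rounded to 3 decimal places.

1.818

For each i ∈ {1,…,10}, let Xᵢ = 1 if i and i+1 are adjacent. P(Xᵢ=1) = 2·(11−1)!/11! = 2/11.
By linearity, E[ΣXᵢ] = (10)·(2/11) = 20/11.
≈ 1.818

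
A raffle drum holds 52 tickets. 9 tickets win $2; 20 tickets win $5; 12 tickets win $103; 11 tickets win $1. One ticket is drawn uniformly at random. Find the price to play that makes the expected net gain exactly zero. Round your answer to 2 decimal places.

$26.25

E[payout] = (9/52)·2 + (20/52)·5 + (12/52)·103 + (11/52)·1 = 105/4
Fair fee = E[payout] = 105/4 ≈ $26.25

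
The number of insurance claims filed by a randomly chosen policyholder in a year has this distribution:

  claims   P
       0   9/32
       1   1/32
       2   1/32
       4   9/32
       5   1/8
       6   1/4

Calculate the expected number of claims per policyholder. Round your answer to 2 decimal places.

3.34

E[X] = (9/32)·0 + (1/32)·1 + (1/32)·2 + (9/32)·4 + (1/8)·5 + (1/4)·6
     = 107/32 ≈ 3.34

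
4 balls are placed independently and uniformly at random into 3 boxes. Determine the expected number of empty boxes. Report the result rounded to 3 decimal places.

0.593

Let Xⱼ=1 if box j is empty. P(Xⱼ=1) = ((3-1)/3)^4 = 16/81.
By linearity, E[#empty] = 3·16/81 = 16/27.
≈ 0.593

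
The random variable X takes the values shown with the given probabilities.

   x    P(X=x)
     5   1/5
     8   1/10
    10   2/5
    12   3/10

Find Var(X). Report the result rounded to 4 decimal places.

E[X] = (1/5)·5 + (1/10)·8 + (2/5)·10 + (3/10)·12 = 47/5
E[X²] = (1/5)·25 + (1/10)·64 + (2/5)·100 + (3/10)·144 = 473/5
Var(X) = 473/5 − (47/5)² = 156/25 ≈ 6.2400

6.2400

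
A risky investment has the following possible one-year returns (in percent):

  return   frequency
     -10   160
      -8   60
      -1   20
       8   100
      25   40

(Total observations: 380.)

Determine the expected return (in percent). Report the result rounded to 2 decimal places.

Total = 380, so P(return=-10) = 160/380, etc.
E[X] = (8/19)·(-10) + (3/19)·(-8) + (1/19)·(-1) + (5/19)·8 + (2/19)·25
     = -15/19 ≈ -0.79

-0.79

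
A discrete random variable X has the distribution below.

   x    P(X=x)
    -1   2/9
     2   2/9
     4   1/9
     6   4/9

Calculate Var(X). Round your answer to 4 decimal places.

E[X] = (2/9)·(-1) + (2/9)·2 + (1/9)·4 + (4/9)·6 = 10/3
E[X²] = (2/9)·1 + (2/9)·4 + (1/9)·16 + (4/9)·36 = 170/9
Var(X) = 170/9 − (10/3)² = 70/9 ≈ 7.7778

7.7778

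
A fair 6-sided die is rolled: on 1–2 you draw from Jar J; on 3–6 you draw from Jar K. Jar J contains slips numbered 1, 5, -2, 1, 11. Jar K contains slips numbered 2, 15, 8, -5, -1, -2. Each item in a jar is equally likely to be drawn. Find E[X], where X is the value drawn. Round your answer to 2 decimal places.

E[X | Jar J] = (1 + 5 − 2 + 1 + 11)/5 = 16/5
E[X | Jar K] = (2 + 15 + 8 − 5 − 1 − 2)/6 = 17/6
E[X] = (1/3)·16/5 + (2/3)·17/6 = 133/45 ≈ 2.96

2.96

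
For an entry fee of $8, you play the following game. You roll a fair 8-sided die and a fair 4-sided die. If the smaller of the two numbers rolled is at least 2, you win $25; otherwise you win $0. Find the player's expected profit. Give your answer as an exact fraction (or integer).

269/32 dollars

E[payout] = (11/32)·0 + (21/32)·25 = 525/32
Expected profit = 525/32 − 8 = 269/32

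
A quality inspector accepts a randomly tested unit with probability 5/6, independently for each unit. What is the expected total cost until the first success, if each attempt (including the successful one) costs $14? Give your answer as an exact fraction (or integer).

84/5 dollars

E[#attempts] = 1/p = 6/5; E[cost] = 14·6/5 = 84/5.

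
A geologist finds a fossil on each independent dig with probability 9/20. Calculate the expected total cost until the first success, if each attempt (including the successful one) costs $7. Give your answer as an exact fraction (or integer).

140/9 dollars

E[#attempts] = 1/p = 20/9; E[cost] = 7·20/9 = 140/9.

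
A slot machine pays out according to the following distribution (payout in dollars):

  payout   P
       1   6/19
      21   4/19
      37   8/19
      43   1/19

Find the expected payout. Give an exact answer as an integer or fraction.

E[X] = (6/19)·1 + (4/19)·21 + (8/19)·37 + (1/19)·43
     = 429/19

429/19 dollars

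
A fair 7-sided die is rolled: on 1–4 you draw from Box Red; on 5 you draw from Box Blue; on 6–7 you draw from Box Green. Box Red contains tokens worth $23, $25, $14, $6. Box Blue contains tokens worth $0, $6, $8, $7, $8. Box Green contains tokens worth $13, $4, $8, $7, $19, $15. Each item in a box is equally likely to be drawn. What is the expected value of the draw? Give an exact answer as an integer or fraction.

479/35 dollars

E[X | Box Red] = (23 + 25 + 14 + 6)/4 = 17
E[X | Box Blue] = (0 + 6 + 8 + 7 + 8)/5 = 29/5
E[X | Box Green] = (13 + 4 + 8 + 7 + 19 + 15)/6 = 11
E[X] = (4/7)·17 + (1/7)·29/5 + (2/7)·11 = 479/35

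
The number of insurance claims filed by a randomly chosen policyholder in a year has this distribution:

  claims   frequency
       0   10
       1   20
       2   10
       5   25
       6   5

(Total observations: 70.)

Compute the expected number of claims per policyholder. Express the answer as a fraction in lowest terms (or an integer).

Total = 70, so P(claims=0) = 10/70, etc.
E[X] = (1/7)·0 + (2/7)·1 + (1/7)·2 + (5/14)·5 + (1/14)·6
     = 39/14

39/14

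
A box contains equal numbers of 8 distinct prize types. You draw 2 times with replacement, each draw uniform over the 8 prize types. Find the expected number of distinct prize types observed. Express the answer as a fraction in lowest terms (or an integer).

Let Xⱼ=1 if type j appears at least once. P(Xⱼ=1) = 1 − ((8−1)/8)^2 = 15/64.
E[#distinct] = 8·15/64 = 15/8.

15/8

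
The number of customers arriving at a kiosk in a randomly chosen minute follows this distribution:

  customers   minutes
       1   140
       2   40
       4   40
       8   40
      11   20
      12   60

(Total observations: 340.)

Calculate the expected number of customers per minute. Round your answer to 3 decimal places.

Total = 340, so P(customers=1) = 140/340, etc.
E[X] = (7/17)·1 + (2/17)·2 + (2/17)·4 + (2/17)·8 + (1/17)·11 + (3/17)·12
     = 82/17 ≈ 4.824

4.824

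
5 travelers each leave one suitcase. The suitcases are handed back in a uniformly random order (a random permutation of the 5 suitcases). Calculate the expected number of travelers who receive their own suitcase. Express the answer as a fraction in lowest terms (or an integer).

1

Let Xᵢ = 1 if person i gets their own suitcase. For each i, P(Xᵢ=1) = 1/5.
By linearity of expectation, E[X₁+…+X_5] = 5·(1/5) = 1.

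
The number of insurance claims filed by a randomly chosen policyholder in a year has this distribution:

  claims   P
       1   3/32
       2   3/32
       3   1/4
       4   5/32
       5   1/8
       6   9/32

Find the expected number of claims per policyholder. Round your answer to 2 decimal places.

3.97

E[X] = (3/32)·1 + (3/32)·2 + (1/4)·3 + (5/32)·4 + (1/8)·5 + (9/32)·6
     = 127/32 ≈ 3.97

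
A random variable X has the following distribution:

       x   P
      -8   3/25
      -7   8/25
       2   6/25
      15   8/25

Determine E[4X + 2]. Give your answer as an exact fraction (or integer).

258/25

E[4x+2] = (3/25)·(-30) + (8/25)·(-26) + (6/25)·10 + (8/25)·62
     = 258/25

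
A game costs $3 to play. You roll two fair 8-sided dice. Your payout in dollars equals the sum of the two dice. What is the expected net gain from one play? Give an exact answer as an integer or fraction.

Distribution of the sum of the two dice: 2 w.p. 1/64, 3 w.p. 1/32, 4 w.p. 3/64, 5 w.p. 1/16, 6 w.p. 5/64, 7 w.p. 3/32, …
E[payout] = (1/64)·2 + (1/32)·3 + (3/64)·4 + (1/16)·5 + (5/64)·6 + (3/32)·7 + (7/64)·8 + (1/8)·9 + (7/64)·10 + (3/32)·11 + (5/64)·12 + (1/16)·13 + (3/64)·14 + (1/32)·15 + (1/64)·16 = 9
Expected profit = 9 − 3 = 6

$6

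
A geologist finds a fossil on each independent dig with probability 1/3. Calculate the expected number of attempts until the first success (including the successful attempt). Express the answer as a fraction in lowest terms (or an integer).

For a geometric distribution, E[trials] = 1/p = 1/(1/3) = 3.

3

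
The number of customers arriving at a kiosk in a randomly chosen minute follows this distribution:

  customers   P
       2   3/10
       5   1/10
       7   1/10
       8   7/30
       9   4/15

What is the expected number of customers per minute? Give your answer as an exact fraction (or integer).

E[X] = (3/10)·2 + (1/10)·5 + (1/10)·7 + (7/30)·8 + (4/15)·9
     = 91/15

91/15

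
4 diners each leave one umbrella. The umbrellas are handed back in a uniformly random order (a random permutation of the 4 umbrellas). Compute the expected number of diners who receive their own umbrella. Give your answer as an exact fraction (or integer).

1

Let Xᵢ = 1 if person i gets their own umbrella. For each i, P(Xᵢ=1) = 1/4.
By linearity of expectation, E[X₁+…+X_4] = 4·(1/4) = 1.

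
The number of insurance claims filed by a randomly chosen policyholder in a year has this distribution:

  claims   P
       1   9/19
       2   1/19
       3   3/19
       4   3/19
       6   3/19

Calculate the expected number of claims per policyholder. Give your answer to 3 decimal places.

2.632

E[X] = (9/19)·1 + (1/19)·2 + (3/19)·3 + (3/19)·4 + (3/19)·6
     = 50/19 ≈ 2.632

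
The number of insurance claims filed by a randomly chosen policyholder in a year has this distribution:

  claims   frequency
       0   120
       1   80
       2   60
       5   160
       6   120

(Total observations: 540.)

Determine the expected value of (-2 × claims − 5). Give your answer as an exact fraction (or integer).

Total = 540, so P(claims=0) = 120/540, etc.
E[-2x-5] = (2/9)·(-5) + (4/27)·(-7) + (1/9)·(-9) + (8/27)·(-15) + (2/9)·(-17)
     = -307/27

-307/27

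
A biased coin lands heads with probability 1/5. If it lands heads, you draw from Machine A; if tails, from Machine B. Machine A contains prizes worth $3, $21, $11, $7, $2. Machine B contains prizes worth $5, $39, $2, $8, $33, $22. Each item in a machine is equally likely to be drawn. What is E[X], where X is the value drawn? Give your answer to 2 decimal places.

$16.29

E[X | Machine A] = (3 + 21 + 11 + 7 + 2)/5 = 44/5
E[X | Machine B] = (5 + 39 + 2 + 8 + 33 + 22)/6 = 109/6
E[X] = (1/5)·44/5 + (4/5)·109/6 = 1222/75 ≈ 16.29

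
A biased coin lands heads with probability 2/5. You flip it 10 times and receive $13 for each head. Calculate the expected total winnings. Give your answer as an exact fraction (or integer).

$52

E[#heads] = 10·2/5 = 4 (linearity over flips).
E[winnings] = 13·4 = 52.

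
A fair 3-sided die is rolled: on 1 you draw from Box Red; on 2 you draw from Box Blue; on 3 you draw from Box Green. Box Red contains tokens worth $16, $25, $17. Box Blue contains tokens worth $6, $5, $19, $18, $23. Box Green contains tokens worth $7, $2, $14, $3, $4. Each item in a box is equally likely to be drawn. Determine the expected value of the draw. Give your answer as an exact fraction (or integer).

593/45 dollars

E[X | Box Red] = (16 + 25 + 17)/3 = 58/3
E[X | Box Blue] = (6 + 5 + 19 + 18 + 23)/5 = 71/5
E[X | Box Green] = (7 + 2 + 14 + 3 + 4)/5 = 6
E[X] = (1/3)·58/3 + (1/3)·71/5 + (1/3)·6 = 593/45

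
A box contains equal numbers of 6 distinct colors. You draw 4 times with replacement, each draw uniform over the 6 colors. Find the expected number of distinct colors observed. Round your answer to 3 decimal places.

Let Xⱼ=1 if type j appears at least once. P(Xⱼ=1) = 1 − ((6−1)/6)^4 = 671/1296.
E[#distinct] = 6·671/1296 = 671/216.
≈ 3.106

3.106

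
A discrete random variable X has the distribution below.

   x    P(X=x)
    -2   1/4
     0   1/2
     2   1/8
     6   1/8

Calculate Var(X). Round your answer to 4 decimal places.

E[X] = (1/4)·(-2) + (1/2)·0 + (1/8)·2 + (1/8)·6 = 1/2
E[X²] = (1/4)·4 + (1/2)·0 + (1/8)·4 + (1/8)·36 = 6
Var(X) = 6 − (1/2)² = 23/4 ≈ 5.7500

5.7500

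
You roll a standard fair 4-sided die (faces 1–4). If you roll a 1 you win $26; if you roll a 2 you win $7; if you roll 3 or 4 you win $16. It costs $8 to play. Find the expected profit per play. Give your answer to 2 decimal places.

E[payout] = (1/4)·7 + (1/2)·16 + (1/4)·26 = 65/4
Expected profit = 65/4 − 8 = 33/4 ≈ $8.25

$8.25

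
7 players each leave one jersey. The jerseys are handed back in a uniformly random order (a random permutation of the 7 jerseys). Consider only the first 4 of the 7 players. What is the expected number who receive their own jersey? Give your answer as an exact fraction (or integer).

Let Xᵢ = 1 if person i gets their own jersey. For each i, P(Xᵢ=1) = 1/7.
By linearity of expectation, E[X₁+…+X_4] = 4·(1/7) = 4/7.

4/7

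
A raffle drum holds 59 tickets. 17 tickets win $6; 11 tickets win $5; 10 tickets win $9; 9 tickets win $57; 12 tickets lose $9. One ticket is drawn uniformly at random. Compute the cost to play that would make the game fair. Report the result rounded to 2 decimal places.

E[payout] = (17/59)·6 + (11/59)·5 + (10/59)·9 + (9/59)·57 + (12/59)·(-9) = 652/59
Fair fee = E[payout] = 652/59 ≈ $11.05

$11.05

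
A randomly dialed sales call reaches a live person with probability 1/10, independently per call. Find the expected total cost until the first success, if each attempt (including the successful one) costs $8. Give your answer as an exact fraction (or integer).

$80

E[#attempts] = 1/p = 10; E[cost] = 8·10 = 80.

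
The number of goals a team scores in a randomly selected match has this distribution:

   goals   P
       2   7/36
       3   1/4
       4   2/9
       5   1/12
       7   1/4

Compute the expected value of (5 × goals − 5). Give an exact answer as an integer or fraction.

575/36

E[5x-5] = (7/36)·5 + (1/4)·10 + (2/9)·15 + (1/12)·20 + (1/4)·30
     = 575/36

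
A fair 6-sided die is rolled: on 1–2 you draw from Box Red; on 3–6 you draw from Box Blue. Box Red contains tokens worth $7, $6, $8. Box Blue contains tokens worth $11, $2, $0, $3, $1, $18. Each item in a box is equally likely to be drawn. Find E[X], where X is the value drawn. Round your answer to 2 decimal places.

$6.22

E[X | Box Red] = (7 + 6 + 8)/3 = 7
E[X | Box Blue] = (11 + 2 + 0 + 3 + 1 + 18)/6 = 35/6
E[X] = (1/3)·7 + (2/3)·35/6 = 56/9 ≈ 6.22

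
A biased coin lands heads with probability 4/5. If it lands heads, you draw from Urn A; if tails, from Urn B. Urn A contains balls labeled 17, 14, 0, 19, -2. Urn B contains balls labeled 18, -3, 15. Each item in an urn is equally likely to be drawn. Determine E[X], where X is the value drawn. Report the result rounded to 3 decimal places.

E[X | Urn A] = (17 + 14 + 0 + 19 − 2)/5 = 48/5
E[X | Urn B] = (18 − 3 + 15)/3 = 10
E[X] = (4/5)·48/5 + (1/5)·10 = 242/25 ≈ 9.680

9.680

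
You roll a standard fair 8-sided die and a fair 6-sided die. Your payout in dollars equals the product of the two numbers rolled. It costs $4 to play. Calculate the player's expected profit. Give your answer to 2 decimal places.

Distribution of the product of the two numbers rolled: 1 w.p. 1/48, 2 w.p. 1/24, 3 w.p. 1/24, 4 w.p. 1/16, 5 w.p. 1/24, 6 w.p. 1/12, …
E[payout] = (1/48)·1 + (1/24)·2 + (1/24)·3 + (1/16)·4 + (1/24)·5 + (1/12)·6 + (1/48)·7 + (1/16)·8 + (1/48)·9 + (1/24)·10 + (1/12)·12 + (1/48)·14 + (1/24)·15 + (1/24)·16 + (1/24)·18 + (1/24)·20 + (1/48)·21 + (1/16)·24 + (1/48)·25 + (1/48)·28 + (1/24)·30 + (1/48)·32 + (1/48)·35 + (1/48)·36 + (1/48)·40 + (1/48)·42 + (1/48)·48 = 63/4
Expected profit = 63/4 − 4 = 47/4 ≈ $11.75

$11.75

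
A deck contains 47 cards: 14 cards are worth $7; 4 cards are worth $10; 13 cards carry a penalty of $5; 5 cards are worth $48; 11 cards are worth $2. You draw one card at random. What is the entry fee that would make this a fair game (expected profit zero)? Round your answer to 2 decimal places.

E[payout] = (14/47)·7 + (4/47)·10 + (13/47)·(-5) + (5/47)·48 + (11/47)·2 = 335/47
Fair fee = E[payout] = 335/47 ≈ $7.13

$7.13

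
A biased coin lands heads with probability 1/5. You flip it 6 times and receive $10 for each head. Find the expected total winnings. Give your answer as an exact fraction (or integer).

E[#heads] = 6·1/5 = 6/5 (linearity over flips).
E[winnings] = 10·6/5 = 12.

$12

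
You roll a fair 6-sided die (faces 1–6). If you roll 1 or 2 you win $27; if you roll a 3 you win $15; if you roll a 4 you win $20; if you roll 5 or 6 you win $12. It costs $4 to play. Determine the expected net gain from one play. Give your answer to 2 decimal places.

E[payout] = (1/3)·12 + (1/6)·15 + (1/6)·20 + (1/3)·27 = 113/6
Expected profit = 113/6 − 4 = 89/6 ≈ $14.83

$14.83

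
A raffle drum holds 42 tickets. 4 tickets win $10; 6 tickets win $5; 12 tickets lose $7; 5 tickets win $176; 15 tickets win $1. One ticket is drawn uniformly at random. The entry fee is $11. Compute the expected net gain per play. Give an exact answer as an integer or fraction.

419/42 dollars

E[payout] = (4/42)·10 + (6/42)·5 + (12/42)·(-7) + (5/42)·176 + (15/42)·1 = 881/42
Expected profit = 881/42 − 11 = 419/42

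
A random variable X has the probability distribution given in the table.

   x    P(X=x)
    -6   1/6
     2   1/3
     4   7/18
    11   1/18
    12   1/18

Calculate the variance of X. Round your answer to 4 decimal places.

22.0278

E[X] = (1/6)·(-6) + (1/3)·2 + (7/18)·4 + (1/18)·11 + (1/18)·12 = 5/2
E[X²] = (1/6)·36 + (1/3)·4 + (7/18)·16 + (1/18)·121 + (1/18)·144 = 509/18
Var(X) = 509/18 − (5/2)² = 793/36 ≈ 22.0278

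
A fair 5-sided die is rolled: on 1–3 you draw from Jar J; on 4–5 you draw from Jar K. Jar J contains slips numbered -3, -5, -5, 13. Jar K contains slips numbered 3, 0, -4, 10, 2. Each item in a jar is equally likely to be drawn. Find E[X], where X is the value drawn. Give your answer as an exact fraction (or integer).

22/25

E[X | Jar J] = (-3 − 5 − 5 + 13)/4 = 0
E[X | Jar K] = (3 + 0 − 4 + 10 + 2)/5 = 11/5
E[X] = (3/5)·0 + (2/5)·11/5 = 22/25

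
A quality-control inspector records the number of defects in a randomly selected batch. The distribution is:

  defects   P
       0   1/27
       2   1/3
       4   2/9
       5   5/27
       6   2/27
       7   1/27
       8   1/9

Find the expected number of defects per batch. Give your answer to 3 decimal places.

E[X] = (1/27)·0 + (1/3)·2 + (2/9)·4 + (5/27)·5 + (2/27)·6 + (1/27)·7 + (1/9)·8
     = 110/27 ≈ 4.074

4.074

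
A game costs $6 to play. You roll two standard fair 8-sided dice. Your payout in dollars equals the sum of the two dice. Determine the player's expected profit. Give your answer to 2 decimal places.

$3.00

Distribution of the sum of the two dice: 2 w.p. 1/64, 3 w.p. 1/32, 4 w.p. 3/64, 5 w.p. 1/16, 6 w.p. 5/64, 7 w.p. 3/32, …
E[payout] = (1/64)·2 + (1/32)·3 + (3/64)·4 + (1/16)·5 + (5/64)·6 + (3/32)·7 + (7/64)·8 + (1/8)·9 + (7/64)·10 + (3/32)·11 + (5/64)·12 + (1/16)·13 + (3/64)·14 + (1/32)·15 + (1/64)·16 = 9
Expected profit = 9 − 6 = 3 ≈ $3.00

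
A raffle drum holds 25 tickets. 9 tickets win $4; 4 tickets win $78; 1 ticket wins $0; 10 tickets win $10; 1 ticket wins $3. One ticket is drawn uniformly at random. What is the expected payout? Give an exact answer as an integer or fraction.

451/25 dollars

E[payout] = (9/25)·4 + (4/25)·78 + (1/25)·0 + (10/25)·10 + (1/25)·3 = 451/25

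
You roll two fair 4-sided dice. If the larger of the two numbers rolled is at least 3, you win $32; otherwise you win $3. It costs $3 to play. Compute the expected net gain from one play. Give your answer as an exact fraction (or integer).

87/4 dollars

E[payout] = (1/4)·3 + (3/4)·32 = 99/4
Expected profit = 99/4 − 3 = 87/4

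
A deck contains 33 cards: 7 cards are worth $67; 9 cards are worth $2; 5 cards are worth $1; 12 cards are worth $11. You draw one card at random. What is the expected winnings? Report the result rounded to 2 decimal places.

E[payout] = (7/33)·67 + (9/33)·2 + (5/33)·1 + (12/33)·11 = 208/11
≈ $18.91

$18.91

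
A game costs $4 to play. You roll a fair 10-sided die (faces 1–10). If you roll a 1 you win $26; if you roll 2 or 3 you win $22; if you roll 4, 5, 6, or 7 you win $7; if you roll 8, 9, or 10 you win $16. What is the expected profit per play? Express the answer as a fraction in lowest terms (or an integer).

53/5 dollars

E[payout] = (2/5)·7 + (3/10)·16 + (1/5)·22 + (1/10)·26 = 73/5
Expected profit = 73/5 − 4 = 53/5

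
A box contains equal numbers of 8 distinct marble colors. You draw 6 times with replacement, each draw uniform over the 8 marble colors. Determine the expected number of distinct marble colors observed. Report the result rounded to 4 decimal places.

4.4096

Let Xⱼ=1 if type j appears at least once. P(Xⱼ=1) = 1 − ((8−1)/8)^6 = 144495/262144.
E[#distinct] = 8·144495/262144 = 144495/32768.
≈ 4.4096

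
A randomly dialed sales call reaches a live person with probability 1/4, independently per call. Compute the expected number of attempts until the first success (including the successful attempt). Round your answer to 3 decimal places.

For a geometric distribution, E[trials] = 1/p = 1/(1/4) = 4.
≈ 4.000

4.000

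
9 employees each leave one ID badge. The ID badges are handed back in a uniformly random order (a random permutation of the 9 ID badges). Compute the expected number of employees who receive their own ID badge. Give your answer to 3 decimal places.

Let Xᵢ = 1 if person i gets their own ID badge. For each i, P(Xᵢ=1) = 1/9.
By linearity of expectation, E[X₁+…+X_9] = 9·(1/9) = 1.
≈ 1.000

1.000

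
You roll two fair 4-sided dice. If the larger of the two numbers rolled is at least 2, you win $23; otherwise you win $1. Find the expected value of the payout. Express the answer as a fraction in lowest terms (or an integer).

E[payout] = (1/16)·1 + (15/16)·23 = 173/8

173/8 dollars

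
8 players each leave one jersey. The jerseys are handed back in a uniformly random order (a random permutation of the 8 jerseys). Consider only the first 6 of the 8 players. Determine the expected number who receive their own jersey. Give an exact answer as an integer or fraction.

3/4

Let Xᵢ = 1 if person i gets their own jersey. For each i, P(Xᵢ=1) = 1/8.
By linearity of expectation, E[X₁+…+X_6] = 6·(1/8) = 3/4.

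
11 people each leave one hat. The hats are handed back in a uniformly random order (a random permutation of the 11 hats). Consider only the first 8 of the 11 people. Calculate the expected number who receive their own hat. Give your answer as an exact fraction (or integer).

Let Xᵢ = 1 if person i gets their own hat. For each i, P(Xᵢ=1) = 1/11.
By linearity of expectation, E[X₁+…+X_8] = 8·(1/11) = 8/11.

8/11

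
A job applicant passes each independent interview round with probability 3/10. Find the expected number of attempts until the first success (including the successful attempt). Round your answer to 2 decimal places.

3.33

For a geometric distribution, E[trials] = 1/p = 1/(3/10) = 10/3.
≈ 3.33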